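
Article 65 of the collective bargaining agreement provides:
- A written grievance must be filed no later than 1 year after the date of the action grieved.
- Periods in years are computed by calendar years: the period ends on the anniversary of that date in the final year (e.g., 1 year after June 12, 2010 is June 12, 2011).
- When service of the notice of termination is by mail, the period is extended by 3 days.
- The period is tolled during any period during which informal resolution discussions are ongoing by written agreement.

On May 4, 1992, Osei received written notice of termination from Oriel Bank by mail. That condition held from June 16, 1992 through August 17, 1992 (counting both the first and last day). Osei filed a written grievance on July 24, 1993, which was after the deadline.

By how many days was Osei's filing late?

15 days

1 year after May 4, 1992 is May 4, 1993.
Service was by mail, adding 3 days: May 4, 1993 + 3 days = May 7, 1993.
From June 16, 1992 through August 17, 1992 inclusive is 63 days; tolling adds 63 days: May 7, 1993 + 63 days = July 9, 1993.
The deadline is July 9, 1993; from July 9, 1993 to July 24, 1993 is 15 days.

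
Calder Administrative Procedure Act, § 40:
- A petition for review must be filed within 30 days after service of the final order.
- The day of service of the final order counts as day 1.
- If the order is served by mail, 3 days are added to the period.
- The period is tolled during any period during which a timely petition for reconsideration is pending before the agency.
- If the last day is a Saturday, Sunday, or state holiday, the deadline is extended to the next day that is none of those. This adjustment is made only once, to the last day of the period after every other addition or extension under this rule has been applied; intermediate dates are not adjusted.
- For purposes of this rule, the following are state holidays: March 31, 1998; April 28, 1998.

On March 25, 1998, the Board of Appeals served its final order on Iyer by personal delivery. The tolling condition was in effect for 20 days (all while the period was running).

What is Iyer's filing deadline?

May 13, 1998

Counting March 25, 1998 as day 1, day 30 is April 23, 1998.
Service was not by mail, so no mail extension applies.
Tolling adds 20 days: April 23, 1998 + 20 days = May 13, 1998.
May 13, 1998 is a Wednesday and not a state holiday, so no extension applies.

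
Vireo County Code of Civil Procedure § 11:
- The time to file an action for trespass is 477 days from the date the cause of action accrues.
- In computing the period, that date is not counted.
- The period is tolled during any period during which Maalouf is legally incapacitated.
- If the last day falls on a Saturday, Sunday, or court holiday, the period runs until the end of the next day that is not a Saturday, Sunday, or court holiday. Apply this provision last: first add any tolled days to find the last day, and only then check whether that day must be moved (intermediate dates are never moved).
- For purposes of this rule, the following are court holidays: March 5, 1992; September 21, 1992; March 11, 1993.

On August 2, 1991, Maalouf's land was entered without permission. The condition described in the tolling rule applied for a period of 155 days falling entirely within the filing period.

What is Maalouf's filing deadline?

April 26, 1993

477 days after August 2, 1991 is November 21, 1992.
Tolling adds 155 days: November 21, 1992 + 155 days = April 25, 1993.
April 25, 1993 is Sunday. The next qualifying day is April 26, 1993.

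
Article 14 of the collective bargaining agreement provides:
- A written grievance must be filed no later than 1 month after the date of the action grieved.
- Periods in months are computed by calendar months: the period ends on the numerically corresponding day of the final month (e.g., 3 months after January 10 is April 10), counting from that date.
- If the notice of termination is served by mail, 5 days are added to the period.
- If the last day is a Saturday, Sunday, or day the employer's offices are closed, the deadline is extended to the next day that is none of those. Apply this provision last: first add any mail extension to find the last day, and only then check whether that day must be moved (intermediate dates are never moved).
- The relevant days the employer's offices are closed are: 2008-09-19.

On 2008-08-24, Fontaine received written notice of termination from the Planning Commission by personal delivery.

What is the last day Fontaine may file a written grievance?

September 24, 2008

1 month after 2008-08-24 is September 24, 2008.
Service was not by mail, so no mail extension applies.
September 24, 2008 is a Wednesday and not a day the employer's offices are closed, so no extension applies.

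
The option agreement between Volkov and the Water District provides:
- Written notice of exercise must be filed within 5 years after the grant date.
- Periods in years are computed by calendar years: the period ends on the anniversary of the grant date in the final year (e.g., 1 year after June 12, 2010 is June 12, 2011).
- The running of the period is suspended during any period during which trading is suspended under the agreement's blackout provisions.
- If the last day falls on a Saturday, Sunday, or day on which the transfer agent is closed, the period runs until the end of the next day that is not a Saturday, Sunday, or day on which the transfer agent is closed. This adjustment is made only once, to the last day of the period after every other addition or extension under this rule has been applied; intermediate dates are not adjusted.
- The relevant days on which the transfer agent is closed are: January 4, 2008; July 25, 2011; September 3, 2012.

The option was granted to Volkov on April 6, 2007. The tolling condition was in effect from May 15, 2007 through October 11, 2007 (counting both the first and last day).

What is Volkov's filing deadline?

5 years after April 6, 2007 is April 6, 2012.
From May 15, 2007 through October 11, 2007 inclusive is 150 days; tolling adds 150 days: April 6, 2012 + 150 days = September 3, 2012.
September 3, 2012 is a listed holiday. The next qualifying day is September 4, 2012.

September 4, 2012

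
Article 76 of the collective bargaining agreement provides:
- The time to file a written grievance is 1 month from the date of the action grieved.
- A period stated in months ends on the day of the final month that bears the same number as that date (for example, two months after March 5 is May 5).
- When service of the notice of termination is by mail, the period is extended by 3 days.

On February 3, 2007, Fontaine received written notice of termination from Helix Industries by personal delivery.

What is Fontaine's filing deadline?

1 month after February 3, 2007 is March 3, 2007.
Service was not by mail, so no mail extension applies.

March 3, 2007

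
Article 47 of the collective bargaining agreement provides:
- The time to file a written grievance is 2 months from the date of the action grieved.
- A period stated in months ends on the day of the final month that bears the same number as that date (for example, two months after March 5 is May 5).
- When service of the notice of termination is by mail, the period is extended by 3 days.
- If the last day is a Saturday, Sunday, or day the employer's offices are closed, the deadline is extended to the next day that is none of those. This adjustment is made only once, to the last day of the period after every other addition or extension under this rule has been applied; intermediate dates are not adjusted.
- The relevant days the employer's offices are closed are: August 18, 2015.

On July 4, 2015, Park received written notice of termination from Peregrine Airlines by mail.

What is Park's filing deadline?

2 months after July 4, 2015 is September 4, 2015.
Service was by mail, adding 3 days: September 4, 2015 + 3 days = September 7, 2015.
September 7, 2015 is a Monday and not a day the employer's offices are closed, so no extension applies.

September 7, 2015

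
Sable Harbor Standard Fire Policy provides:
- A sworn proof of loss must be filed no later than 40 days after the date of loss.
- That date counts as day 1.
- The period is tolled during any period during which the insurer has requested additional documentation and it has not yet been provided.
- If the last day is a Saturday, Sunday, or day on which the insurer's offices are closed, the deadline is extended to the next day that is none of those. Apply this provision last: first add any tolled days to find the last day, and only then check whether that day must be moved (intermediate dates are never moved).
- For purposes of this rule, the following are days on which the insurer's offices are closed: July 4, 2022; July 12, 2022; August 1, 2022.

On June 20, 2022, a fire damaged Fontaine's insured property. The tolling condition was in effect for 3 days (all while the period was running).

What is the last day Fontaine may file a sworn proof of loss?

August 2, 2022

Counting June 20, 2022 as day 1, day 40 is July 29, 2022.
Tolling adds 3 days: July 29, 2022 + 3 days = August 1, 2022.
August 1, 2022 is a listed holiday. The next qualifying day is August 2, 2022.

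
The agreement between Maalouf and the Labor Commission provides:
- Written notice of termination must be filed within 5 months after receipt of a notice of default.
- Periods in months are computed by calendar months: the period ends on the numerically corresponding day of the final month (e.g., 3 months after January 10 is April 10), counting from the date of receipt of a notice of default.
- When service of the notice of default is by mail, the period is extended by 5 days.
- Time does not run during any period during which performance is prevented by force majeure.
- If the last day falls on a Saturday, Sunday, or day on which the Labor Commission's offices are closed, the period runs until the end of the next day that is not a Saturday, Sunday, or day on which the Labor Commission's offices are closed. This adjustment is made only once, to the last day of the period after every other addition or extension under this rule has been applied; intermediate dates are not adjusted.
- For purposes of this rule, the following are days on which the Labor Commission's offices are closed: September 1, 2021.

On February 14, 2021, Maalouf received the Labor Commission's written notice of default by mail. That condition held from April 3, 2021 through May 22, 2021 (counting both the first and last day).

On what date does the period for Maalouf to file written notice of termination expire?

5 months after February 14, 2021 is July 14, 2021.
Service was by mail, adding 5 days: July 14, 2021 + 5 days = July 19, 2021.
From April 3, 2021 through May 22, 2021 inclusive is 50 days; tolling adds 50 days: July 19, 2021 + 50 days = September 7, 2021.
September 7, 2021 is a Tuesday and not a day on which the Labor Commission's offices are closed, so no extension applies.

September 7, 2021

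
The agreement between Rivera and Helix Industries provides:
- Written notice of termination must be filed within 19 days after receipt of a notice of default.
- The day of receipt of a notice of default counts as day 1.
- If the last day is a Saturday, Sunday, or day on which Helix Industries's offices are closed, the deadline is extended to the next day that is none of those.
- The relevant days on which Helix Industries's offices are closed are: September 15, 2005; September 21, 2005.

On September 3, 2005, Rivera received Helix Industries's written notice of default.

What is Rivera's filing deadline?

Counting September 3, 2005 as day 1, day 19 is September 21, 2005.
September 21, 2005 is a listed holiday. The next qualifying day is September 22, 2005.

September 22, 2005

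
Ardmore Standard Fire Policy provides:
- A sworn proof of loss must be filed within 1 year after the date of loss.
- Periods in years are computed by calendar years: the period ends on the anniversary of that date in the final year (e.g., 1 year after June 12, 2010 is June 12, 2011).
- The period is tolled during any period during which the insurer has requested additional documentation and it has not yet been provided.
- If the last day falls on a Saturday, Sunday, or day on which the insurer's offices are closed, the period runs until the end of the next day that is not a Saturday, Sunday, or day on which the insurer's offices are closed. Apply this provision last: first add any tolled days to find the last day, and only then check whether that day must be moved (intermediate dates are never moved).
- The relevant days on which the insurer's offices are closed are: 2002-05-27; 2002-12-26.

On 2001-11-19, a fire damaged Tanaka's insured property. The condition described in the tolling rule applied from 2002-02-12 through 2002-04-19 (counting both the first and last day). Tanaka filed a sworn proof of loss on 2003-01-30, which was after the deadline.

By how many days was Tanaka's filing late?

3 days

1 year after 2001-11-19 is November 19, 2002.
From February 12, 2002 through April 19, 2002 inclusive is 67 days; tolling adds 67 days: November 19, 2002 + 67 days = January 25, 2003.
January 25, 2003 is Saturday; January 26, 2003 is Sunday. The next qualifying day is January 27, 2003.
The deadline is January 27, 2003; from January 27, 2003 to January 30, 2003 is 3 days.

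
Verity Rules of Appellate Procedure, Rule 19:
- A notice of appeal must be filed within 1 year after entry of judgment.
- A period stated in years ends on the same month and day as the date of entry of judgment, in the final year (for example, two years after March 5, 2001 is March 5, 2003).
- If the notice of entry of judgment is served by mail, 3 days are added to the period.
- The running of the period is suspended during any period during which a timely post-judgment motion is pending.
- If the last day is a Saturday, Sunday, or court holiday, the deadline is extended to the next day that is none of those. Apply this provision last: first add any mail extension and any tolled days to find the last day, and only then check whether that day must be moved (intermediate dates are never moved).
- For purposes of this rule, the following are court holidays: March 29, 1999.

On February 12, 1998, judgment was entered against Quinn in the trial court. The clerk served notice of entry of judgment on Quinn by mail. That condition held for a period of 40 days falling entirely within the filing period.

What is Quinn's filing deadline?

1 year after February 12, 1998 is February 12, 1999.
Service was by mail, adding 3 days: February 12, 1999 + 3 days = February 15, 1999.
Tolling adds 40 days: February 15, 1999 + 40 days = March 27, 1999.
March 27, 1999 is Saturday; March 28, 1999 is Sunday; March 29, 1999 is a listed holiday. The next qualifying day is March 30, 1999.

March 30, 1999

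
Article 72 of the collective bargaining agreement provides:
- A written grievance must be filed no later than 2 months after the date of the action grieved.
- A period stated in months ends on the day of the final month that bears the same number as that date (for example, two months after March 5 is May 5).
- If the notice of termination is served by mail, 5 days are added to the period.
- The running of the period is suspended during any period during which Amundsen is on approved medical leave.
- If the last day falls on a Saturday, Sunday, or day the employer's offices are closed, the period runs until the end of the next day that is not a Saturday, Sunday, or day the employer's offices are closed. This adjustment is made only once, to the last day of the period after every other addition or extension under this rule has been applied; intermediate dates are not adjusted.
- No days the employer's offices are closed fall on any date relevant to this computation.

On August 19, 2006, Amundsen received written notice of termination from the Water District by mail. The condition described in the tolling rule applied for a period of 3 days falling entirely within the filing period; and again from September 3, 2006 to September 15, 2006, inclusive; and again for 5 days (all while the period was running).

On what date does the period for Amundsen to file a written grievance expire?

November 14, 2006

2 months after August 19, 2006 is October 19, 2006.
Service was by mail, adding 5 days: October 19, 2006 + 5 days = October 24, 2006.
Tolling adds 3 days: October 24, 2006 + 3 days = October 27, 2006.
From September 3, 2006 through September 15, 2006 inclusive is 13 days; tolling adds 13 days: October 27, 2006 + 13 days = November 9, 2006.
Tolling adds 5 days: November 9, 2006 + 5 days = November 14, 2006.
November 14, 2006 is a Tuesday and not a day the employer's offices are closed, so no extension applies.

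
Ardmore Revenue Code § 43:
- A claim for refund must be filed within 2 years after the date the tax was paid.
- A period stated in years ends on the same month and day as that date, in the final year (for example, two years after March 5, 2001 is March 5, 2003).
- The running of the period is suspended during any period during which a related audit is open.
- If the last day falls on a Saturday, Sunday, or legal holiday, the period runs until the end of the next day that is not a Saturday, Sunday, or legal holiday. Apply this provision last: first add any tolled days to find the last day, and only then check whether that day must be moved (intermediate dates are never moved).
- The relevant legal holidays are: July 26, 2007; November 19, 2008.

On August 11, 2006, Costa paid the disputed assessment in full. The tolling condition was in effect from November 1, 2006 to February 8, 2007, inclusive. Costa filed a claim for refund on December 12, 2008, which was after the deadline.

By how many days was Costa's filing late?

22 days

2 years after August 11, 2006 is August 11, 2008.
From November 1, 2006 through February 8, 2007 inclusive is 100 days; tolling adds 100 days: August 11, 2008 + 100 days = November 19, 2008.
November 19, 2008 is a listed holiday. The next qualifying day is November 20, 2008.
The deadline is November 20, 2008; from November 20, 2008 to December 12, 2008 is 22 days.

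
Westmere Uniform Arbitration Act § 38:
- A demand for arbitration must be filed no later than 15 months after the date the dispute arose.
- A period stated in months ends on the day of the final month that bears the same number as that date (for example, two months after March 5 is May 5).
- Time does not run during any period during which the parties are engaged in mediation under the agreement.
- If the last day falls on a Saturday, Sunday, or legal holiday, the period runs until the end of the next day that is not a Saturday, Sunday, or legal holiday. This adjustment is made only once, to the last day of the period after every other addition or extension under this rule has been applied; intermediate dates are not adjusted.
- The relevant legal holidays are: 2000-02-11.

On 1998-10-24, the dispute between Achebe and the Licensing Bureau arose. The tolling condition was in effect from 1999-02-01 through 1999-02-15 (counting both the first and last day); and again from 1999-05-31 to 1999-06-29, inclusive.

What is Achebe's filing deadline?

15 months after 1998-10-24 is January 24, 2000.
From February 1, 1999 through February 15, 1999 inclusive is 15 days; tolling adds 15 days: January 24, 2000 + 15 days = February 8, 2000.
From May 31, 1999 through June 29, 1999 inclusive is 30 days; tolling adds 30 days: February 8, 2000 + 30 days = March 9, 2000.
March 9, 2000 is a Thursday and not a legal holiday, so no extension applies.

March 9, 2000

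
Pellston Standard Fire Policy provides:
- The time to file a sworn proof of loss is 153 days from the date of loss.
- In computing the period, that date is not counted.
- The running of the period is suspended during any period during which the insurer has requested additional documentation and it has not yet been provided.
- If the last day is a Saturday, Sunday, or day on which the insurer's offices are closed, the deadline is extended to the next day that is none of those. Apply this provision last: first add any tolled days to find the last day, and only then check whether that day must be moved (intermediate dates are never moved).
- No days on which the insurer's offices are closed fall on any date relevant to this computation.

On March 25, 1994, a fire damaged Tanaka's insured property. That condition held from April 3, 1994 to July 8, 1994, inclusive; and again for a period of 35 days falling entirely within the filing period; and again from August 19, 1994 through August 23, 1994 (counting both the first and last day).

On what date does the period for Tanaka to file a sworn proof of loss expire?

153 days after March 25, 1994 is August 25, 1994.
From April 3, 1994 through July 8, 1994 inclusive is 97 days; tolling adds 97 days: August 25, 1994 + 97 days = November 30, 1994.
Tolling adds 35 days: November 30, 1994 + 35 days = January 4, 1995.
From August 19, 1994 through August 23, 1994 inclusive is 5 days; tolling adds 5 days: January 4, 1995 + 5 days = January 9, 1995.
January 9, 1995 is a Monday and not a day on which the insurer's offices are closed, so no extension applies.

January 9, 1995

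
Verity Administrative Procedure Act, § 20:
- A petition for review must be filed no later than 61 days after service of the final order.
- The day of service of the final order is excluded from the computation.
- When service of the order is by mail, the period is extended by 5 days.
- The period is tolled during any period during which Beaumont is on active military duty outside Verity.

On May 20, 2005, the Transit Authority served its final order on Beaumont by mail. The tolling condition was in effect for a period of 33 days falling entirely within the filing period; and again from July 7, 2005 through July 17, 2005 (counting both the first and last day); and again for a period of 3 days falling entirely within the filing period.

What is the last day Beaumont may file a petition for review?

September 10, 2005

61 days after May 20, 2005 is July 20, 2005.
Service was by mail, adding 5 days: July 20, 2005 + 5 days = July 25, 2005.
Tolling adds 33 days: July 25, 2005 + 33 days = August 27, 2005.
From July 7, 2005 through July 17, 2005 inclusive is 11 days; tolling adds 11 days: August 27, 2005 + 11 days = September 7, 2005.
Tolling adds 3 days: September 7, 2005 + 3 days = September 10, 2005.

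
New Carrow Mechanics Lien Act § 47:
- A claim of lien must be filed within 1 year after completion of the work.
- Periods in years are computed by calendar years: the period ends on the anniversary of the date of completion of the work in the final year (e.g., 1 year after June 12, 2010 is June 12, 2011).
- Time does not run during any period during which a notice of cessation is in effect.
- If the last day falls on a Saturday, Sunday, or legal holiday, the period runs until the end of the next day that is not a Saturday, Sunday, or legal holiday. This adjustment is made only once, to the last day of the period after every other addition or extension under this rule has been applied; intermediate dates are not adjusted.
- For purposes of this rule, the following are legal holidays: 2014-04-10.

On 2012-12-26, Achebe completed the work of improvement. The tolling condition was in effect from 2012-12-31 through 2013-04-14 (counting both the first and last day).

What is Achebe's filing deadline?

April 11, 2014

1 year after 2012-12-26 is December 26, 2013.
From December 31, 2012 through April 14, 2013 inclusive is 105 days; tolling adds 105 days: December 26, 2013 + 105 days = April 10, 2014.
April 10, 2014 is a listed holiday. The next qualifying day is April 11, 2014.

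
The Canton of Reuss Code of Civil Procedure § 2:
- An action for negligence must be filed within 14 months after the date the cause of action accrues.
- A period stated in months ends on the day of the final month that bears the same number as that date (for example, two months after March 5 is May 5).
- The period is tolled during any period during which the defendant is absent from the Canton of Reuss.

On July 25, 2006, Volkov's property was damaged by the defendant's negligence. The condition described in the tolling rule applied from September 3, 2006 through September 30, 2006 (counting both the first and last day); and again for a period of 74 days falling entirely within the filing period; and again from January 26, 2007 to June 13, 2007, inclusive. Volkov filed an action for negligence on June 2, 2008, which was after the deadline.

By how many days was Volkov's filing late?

10 days

14 months after July 25, 2006 is September 25, 2007.
From September 3, 2006 through September 30, 2006 inclusive is 28 days; tolling adds 28 days: September 25, 2007 + 28 days = October 23, 2007.
Tolling adds 74 days: October 23, 2007 + 74 days = January 5, 2008.
From January 26, 2007 through June 13, 2007 inclusive is 139 days; tolling adds 139 days: January 5, 2008 + 139 days = May 23, 2008.
The deadline is May 23, 2008; from May 23, 2008 to June 2, 2008 is 10 days.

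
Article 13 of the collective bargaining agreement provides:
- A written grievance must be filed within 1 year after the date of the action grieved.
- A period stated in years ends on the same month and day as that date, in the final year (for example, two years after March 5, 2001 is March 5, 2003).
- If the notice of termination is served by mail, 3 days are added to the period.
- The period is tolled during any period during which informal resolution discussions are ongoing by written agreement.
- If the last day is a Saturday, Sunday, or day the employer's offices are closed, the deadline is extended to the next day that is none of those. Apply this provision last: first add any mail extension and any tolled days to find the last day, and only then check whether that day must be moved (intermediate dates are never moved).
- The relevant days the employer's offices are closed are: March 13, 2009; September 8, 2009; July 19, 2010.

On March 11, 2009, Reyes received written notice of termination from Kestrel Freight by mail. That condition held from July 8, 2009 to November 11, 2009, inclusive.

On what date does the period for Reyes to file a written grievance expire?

July 20, 2010

1 year after March 11, 2009 is March 11, 2010.
Service was by mail, adding 3 days: March 11, 2010 + 3 days = March 14, 2010.
From July 8, 2009 through November 11, 2009 inclusive is 127 days; tolling adds 127 days: March 14, 2010 + 127 days = July 19, 2010.
July 19, 2010 is a listed holiday. The next qualifying day is July 20, 2010.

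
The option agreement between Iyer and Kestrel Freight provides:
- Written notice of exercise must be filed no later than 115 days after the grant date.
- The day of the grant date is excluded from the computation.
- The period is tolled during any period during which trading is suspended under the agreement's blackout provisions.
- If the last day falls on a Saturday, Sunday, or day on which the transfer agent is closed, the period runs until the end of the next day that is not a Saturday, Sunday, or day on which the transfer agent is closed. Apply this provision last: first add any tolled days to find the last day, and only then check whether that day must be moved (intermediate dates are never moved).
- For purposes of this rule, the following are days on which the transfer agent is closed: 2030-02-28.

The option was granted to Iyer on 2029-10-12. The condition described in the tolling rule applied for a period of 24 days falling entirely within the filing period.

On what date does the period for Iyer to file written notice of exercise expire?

March 1, 2030

115 days after 2029-10-12 is February 4, 2030.
Tolling adds 24 days: February 4, 2030 + 24 days = February 28, 2030.
February 28, 2030 is a listed holiday. The next qualifying day is March 1, 2030.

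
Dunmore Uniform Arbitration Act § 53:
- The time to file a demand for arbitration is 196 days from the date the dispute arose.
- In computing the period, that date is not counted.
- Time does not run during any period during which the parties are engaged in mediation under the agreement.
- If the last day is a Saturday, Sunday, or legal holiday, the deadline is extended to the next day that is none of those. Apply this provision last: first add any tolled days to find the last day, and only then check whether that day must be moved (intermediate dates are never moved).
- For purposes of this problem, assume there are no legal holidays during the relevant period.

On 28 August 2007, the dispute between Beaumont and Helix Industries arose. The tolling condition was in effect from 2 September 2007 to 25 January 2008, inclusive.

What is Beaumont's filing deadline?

196 days after 28 August 2007 is March 11, 2008.
From September 2, 2007 through January 25, 2008 inclusive is 146 days; tolling adds 146 days: March 11, 2008 + 146 days = August 4, 2008.
August 4, 2008 is a Monday and not a legal holiday, so no extension applies.

August 4, 2008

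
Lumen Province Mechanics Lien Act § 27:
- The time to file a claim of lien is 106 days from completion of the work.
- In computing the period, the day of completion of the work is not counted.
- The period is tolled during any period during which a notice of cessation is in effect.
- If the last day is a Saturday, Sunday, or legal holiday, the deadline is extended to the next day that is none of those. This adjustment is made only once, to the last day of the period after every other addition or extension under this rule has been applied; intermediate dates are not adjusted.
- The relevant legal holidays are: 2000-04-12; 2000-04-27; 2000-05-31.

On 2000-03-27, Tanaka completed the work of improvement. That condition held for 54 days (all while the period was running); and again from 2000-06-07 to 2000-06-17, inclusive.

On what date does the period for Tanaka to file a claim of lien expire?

September 14, 2000

106 days after 2000-03-27 is July 11, 2000.
Tolling adds 54 days: July 11, 2000 + 54 days = September 3, 2000.
From June 7, 2000 through June 17, 2000 inclusive is 11 days; tolling adds 11 days: September 3, 2000 + 11 days = September 14, 2000.
September 14, 2000 is a Thursday and not a legal holiday, so no extension applies.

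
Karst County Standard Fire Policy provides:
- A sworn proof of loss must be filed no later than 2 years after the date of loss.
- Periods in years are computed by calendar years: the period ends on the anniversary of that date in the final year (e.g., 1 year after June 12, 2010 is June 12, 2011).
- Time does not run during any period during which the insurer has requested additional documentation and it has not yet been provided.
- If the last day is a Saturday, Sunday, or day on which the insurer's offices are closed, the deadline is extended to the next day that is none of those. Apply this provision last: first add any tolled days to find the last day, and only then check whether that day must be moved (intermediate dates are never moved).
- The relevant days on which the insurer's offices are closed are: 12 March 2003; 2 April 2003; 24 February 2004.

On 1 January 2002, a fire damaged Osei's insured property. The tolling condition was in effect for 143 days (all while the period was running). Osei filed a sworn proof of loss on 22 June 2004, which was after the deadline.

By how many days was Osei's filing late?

2 years after 1 January 2002 is January 1, 2004.
Tolling adds 143 days: January 1, 2004 + 143 days = May 23, 2004.
May 23, 2004 is Sunday. The next qualifying day is May 24, 2004.
The deadline is May 24, 2004; from May 24, 2004 to June 22, 2004 is 29 days.

29 days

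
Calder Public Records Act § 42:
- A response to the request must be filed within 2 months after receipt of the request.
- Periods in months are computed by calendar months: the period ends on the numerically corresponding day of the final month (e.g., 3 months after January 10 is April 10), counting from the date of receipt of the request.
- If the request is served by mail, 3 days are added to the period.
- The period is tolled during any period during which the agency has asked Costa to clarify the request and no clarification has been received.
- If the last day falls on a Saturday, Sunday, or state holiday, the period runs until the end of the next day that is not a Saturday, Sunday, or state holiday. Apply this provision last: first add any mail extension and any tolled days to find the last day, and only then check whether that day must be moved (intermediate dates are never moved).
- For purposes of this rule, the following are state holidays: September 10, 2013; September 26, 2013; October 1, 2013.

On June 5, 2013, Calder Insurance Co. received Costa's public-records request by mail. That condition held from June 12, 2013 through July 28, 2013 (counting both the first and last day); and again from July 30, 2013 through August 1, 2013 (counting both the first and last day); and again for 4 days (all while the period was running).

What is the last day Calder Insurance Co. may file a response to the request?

2 months after June 5, 2013 is August 5, 2013.
Service was by mail, adding 3 days: August 5, 2013 + 3 days = August 8, 2013.
From June 12, 2013 through July 28, 2013 inclusive is 47 days; tolling adds 47 days: August 8, 2013 + 47 days = September 24, 2013.
From July 30, 2013 through August 1, 2013 inclusive is 3 days; tolling adds 3 days: September 24, 2013 + 3 days = September 27, 2013.
Tolling adds 4 days: September 27, 2013 + 4 days = October 1, 2013.
October 1, 2013 is a listed holiday. The next qualifying day is October 2, 2013.

October 2, 2013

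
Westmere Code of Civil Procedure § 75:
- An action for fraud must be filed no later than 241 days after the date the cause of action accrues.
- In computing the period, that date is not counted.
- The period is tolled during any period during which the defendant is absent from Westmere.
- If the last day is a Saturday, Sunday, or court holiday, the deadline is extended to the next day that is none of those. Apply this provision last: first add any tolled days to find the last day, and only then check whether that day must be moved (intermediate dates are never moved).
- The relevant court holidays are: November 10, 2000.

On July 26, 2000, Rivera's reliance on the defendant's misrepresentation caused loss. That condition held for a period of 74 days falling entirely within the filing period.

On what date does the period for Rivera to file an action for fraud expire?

June 6, 2001

241 days after July 26, 2000 is March 24, 2001.
Tolling adds 74 days: March 24, 2001 + 74 days = June 6, 2001.
June 6, 2001 is a Wednesday and not a court holiday, so no extension applies.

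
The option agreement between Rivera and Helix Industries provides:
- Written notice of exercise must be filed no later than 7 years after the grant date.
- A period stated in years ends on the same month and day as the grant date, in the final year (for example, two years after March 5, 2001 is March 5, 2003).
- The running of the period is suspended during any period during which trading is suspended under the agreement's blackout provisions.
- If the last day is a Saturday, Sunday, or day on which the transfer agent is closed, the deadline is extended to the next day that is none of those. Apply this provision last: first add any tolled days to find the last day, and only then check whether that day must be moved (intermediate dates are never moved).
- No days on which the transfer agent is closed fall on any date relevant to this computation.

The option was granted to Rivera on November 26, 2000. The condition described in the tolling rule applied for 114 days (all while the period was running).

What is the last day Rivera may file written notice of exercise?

7 years after November 26, 2000 is November 26, 2007.
Tolling adds 114 days: November 26, 2007 + 114 days = March 19, 2008.
March 19, 2008 is a Wednesday and not a day on which the transfer agent is closed, so no extension applies.

March 19, 2008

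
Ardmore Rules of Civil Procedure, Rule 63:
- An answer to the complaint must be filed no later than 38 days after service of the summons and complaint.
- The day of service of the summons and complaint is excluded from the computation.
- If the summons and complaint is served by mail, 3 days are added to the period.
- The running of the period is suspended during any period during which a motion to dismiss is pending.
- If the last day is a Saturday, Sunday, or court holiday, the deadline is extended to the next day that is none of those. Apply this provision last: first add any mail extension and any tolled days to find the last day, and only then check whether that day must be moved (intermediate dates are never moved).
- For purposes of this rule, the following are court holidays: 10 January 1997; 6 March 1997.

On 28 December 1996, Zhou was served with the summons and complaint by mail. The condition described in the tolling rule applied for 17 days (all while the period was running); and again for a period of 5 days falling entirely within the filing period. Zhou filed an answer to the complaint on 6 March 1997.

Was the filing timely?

No

38 days after 28 December 1996 is February 4, 1997.
Service was by mail, adding 3 days: February 4, 1997 + 3 days = February 7, 1997.
Tolling adds 17 days: February 7, 1997 + 17 days = February 24, 1997.
Tolling adds 5 days: February 24, 1997 + 5 days = March 1, 1997.
March 1, 1997 is Saturday; March 2, 1997 is Sunday. The next qualifying day is March 3, 1997.
The deadline is March 3, 1997; the filing on March 6, 1997 is after that date.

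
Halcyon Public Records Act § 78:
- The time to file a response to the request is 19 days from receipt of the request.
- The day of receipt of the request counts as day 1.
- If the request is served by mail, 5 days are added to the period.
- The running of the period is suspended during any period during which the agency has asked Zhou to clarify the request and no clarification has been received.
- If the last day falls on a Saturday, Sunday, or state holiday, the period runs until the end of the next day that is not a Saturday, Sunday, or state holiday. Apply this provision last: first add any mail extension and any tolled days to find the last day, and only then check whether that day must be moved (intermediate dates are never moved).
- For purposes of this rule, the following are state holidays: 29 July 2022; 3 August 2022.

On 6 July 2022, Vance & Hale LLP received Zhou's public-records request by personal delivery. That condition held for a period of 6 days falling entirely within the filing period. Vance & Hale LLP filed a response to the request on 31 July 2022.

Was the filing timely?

Yes

Counting 6 July 2022 as day 1, day 19 is July 24, 2022.
Service was not by mail, so no mail extension applies.
Tolling adds 6 days: July 24, 2022 + 6 days = July 30, 2022.
July 30, 2022 is Saturday; July 31, 2022 is Sunday. The next qualifying day is August 1, 2022.
The deadline is August 1, 2022; the filing on July 31, 2022 is on or before that date.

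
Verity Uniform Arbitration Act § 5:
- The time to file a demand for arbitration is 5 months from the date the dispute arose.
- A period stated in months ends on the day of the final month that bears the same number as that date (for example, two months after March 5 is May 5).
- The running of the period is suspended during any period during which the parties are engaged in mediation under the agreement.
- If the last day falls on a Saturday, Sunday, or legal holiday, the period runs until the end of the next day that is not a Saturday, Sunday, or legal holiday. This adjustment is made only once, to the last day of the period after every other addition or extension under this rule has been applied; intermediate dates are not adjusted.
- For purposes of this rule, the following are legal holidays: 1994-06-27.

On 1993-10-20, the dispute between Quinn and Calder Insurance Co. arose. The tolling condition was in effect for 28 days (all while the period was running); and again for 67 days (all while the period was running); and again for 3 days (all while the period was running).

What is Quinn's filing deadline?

June 28, 1994

5 months after 1993-10-20 is March 20, 1994.
Tolling adds 28 days: March 20, 1994 + 28 days = April 17, 1994.
Tolling adds 67 days: April 17, 1994 + 67 days = June 23, 1994.
Tolling adds 3 days: June 23, 1994 + 3 days = June 26, 1994.
June 26, 1994 is Sunday; June 27, 1994 is a listed holiday. The next qualifying day is June 28, 1994.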